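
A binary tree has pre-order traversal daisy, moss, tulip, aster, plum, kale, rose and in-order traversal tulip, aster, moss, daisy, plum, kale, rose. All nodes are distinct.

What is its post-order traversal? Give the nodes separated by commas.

aster, tulip, moss, rose, kale, plum, daisy

The first element of pre-order is the root; it splits in-order into left and right subtrees.
Root daisy: left subtree has 3 nodes {tulip, aster, moss}, right has 3 {plum, kale, rose}.
  Root moss: left subtree has 2 nodes {tulip, aster}, right has 0 { }.
    Root tulip: left subtree has 0 nodes { }, right has 1 {aster}.
  Root plum: left subtree has 0 nodes { }, right has 2 {kale, rose}.
    Root kale: left subtree has 0 nodes { }, right has 1 {rose}.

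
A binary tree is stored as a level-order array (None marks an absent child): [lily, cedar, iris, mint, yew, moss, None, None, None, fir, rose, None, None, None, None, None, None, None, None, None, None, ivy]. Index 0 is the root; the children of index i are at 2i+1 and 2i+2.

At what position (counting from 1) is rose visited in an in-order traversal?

In-order visits the left subtree, then the node, then the right subtree.
At lily: go left to cedar.
  At cedar: go left to mint.
    mint is a leaf — visit mint.
  Visit cedar.
  At cedar: go right to yew.
    At yew: go left to fir.
      fir is a leaf — visit fir.
    Visit yew.
    At yew: go right to rose.
      At rose: go left to ivy.
        ivy is a leaf — visit ivy.
      Visit rose.
      At rose: no right child.
Visit lily.
At lily: go right to iris.
  At iris: go left to moss.
    moss is a leaf — visit moss.
  Visit iris.
  At iris: no right child.
Full in-order sequence: mint, cedar, fir, yew, ivy, rose, lily, moss, iris.

6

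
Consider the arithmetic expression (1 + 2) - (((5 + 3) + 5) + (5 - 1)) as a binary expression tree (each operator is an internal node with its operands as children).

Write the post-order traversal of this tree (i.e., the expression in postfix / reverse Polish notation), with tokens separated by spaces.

Post-order on an expression tree gives postfix notation: for each operator, emit left operand, right operand, then the operator.

1 2 + 5 3 + 5 + 5 1 - + -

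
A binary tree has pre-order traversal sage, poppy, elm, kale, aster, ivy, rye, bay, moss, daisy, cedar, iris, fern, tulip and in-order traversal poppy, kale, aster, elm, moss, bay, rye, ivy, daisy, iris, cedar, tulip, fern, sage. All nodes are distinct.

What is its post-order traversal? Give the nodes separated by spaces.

The first element of pre-order is the root; it splits in-order into left and right subtrees.
Root sage: left subtree has 13 nodes {poppy, kale, aster, elm, moss, bay, rye, ivy, daisy, iris, cedar, tulip, fern}, right has 0 { }.
  Root poppy: left subtree has 0 nodes { }, right has 12 {kale, aster, elm, moss, bay, rye, ivy, daisy, iris, cedar, tulip, fern}.
    Root elm: left subtree has 2 nodes {kale, aster}, right has 9 {moss, bay, rye, ivy, daisy, iris, cedar, tulip, fern}.
      Root kale: left subtree has 0 nodes { }, right has 1 {aster}.
      Root ivy: left subtree has 3 nodes {moss, bay, rye}, right has 5 {daisy, iris, cedar, tulip, fern}.
        Root rye: left subtree has 2 nodes {moss, bay}, right has 0 { }.
          Root bay: left subtree has 1 node {moss}, right has 0 { }.
        Root daisy: left subtree has 0 nodes { }, right has 4 {iris, cedar, tulip, fern}.
          Root cedar: left subtree has 1 node {iris}, right has 2 {tulip, fern}.
            Root fern: left subtree has 1 node {tulip}, right has 0 { }.

aster kale moss bay rye iris tulip fern cedar daisy ivy elm poppy sage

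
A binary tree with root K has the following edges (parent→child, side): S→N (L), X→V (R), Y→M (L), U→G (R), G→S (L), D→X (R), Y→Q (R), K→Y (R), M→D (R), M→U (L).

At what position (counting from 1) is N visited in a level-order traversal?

11

Level-order visits nodes level by level from the root, left to right within each level.
Level 0: K
Level 1: Y
Level 2: M, Q
Level 3: U, D
Level 4: G, X
Level 5: S, V
Level 6: N
Full level-order sequence: K, Y, M, Q, U, D, G, X, S, V, N.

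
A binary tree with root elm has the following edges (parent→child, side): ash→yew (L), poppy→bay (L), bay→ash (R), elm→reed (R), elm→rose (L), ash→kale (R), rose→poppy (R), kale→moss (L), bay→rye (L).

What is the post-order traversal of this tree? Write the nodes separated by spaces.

rye yew moss kale ash bay poppy rose reed elm

Post-order visits the left subtree, then the right subtree, then the node.
At elm: go left to rose.
  At rose: no left child.
  At rose: go right to poppy.
    At poppy: go left to bay.
      At bay: go left to rye.
        rye is a leaf — visit rye.
      At bay: go right to ash.
        At ash: go left to yew.
          yew is a leaf — visit yew.
        At ash: go right to kale.
          At kale: go left to moss.
            moss is a leaf — visit moss.
          At kale: no right child.
          Visit kale.
        Visit ash.
      Visit bay.
    At poppy: no right child.
    Visit poppy.
  Visit rose.
At elm: go right to reed.
  reed is a leaf — visit reed.
Visit elm.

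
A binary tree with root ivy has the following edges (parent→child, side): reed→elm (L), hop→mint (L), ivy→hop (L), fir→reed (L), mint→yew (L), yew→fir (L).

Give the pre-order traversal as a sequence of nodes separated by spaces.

ivy hop mint yew fir reed elm

Pre-order visits the node, then its left subtree, then its right subtree.
Visit ivy.
At ivy: go left to hop.
  Visit hop.
  At hop: go left to mint.
    Visit mint.
    At mint: go left to yew.
      Visit yew.
      At yew: go left to fir.
        Visit fir.
        At fir: go left to reed.
          Visit reed.
          At reed: go left to elm.
            elm is a leaf — visit elm.
          At reed: no right child.
        At fir: no right child.
      At yew: no right child.
    At mint: no right child.
  At hop: no right child.
At ivy: no right child.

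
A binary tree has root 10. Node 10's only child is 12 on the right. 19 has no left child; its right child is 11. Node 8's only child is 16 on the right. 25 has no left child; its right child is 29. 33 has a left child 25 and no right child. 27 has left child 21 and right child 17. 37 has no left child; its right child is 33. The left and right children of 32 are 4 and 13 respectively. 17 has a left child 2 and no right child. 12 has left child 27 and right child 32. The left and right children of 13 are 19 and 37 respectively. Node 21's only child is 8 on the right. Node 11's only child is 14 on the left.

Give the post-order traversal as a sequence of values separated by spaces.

Post-order visits the left subtree, then the right subtree, then the node.
At 10: no left child.
At 10: go right to 12.
  At 12: go left to 27.
    At 27: go left to 21.
      At 21: no left child.
      At 21: go right to 8.
        At 8: no left child.
        At 8: go right to 16.
          16 is a leaf — visit 16.
        Visit 8.
      Visit 21.
    At 27: go right to 17.
      At 17: go left to 2.
        2 is a leaf — visit 2.
      At 17: no right child.
      Visit 17.
    Visit 27.
  At 12: go right to 32.
    At 32: go left to 4.
      4 is a leaf — visit 4.
    At 32: go right to 13.
      At 13: go left to 19.
        At 19: no left child.
        At 19: go right to 11.
          At 11: go left to 14.
            14 is a leaf — visit 14.
          At 11: no right child.
          Visit 11.
        Visit 19.
      At 13: go right to 37.
        At 37: no left child.
        At 37: go right to 33.
          At 33: go left to 25.
            At 25: no left child.
            At 25: go right to 29.
              29 is a leaf — visit 29.
            Visit 25.
          At 33: no right child.
          Visit 33.
        Visit 37.
      Visit 13.
    Visit 32.
  Visit 12.
Visit 10.

16 8 21 2 17 27 4 14 11 19 29 25 33 37 13 32 12 10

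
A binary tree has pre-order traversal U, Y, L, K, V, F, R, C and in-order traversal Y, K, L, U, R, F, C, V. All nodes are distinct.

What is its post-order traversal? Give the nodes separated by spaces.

The first element of pre-order is the root; it splits in-order into left and right subtrees.
Root U: left subtree has 3 nodes {Y, K, L}, right has 4 {R, F, C, V}.
  Root Y: left subtree has 0 nodes { }, right has 2 {K, L}.
    Root L: left subtree has 1 node {K}, right has 0 { }.
  Root V: left subtree has 3 nodes {R, F, C}, right has 0 { }.
    Root F: left subtree has 1 node {R}, right has 1 {C}.

K L Y R C F V U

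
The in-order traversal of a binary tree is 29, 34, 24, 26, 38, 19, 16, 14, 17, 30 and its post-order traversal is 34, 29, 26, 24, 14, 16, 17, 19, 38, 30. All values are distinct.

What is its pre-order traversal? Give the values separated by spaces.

The last element of post-order is the root; it splits in-order into left and right subtrees.
Root 30: left subtree has 9 nodes {29, 34, 24, 26, 38, 19, 16, 14, 17}, right has 0 { }.
  Root 38: left subtree has 4 nodes {29, 34, 24, 26}, right has 4 {19, 16, 14, 17}.
    Root 24: left subtree has 2 nodes {29, 34}, right has 1 {26}.
      Root 29: left subtree has 0 nodes { }, right has 1 {34}.
    Root 19: left subtree has 0 nodes { }, right has 3 {16, 14, 17}.
      Root 17: left subtree has 2 nodes {16, 14}, right has 0 { }.
        Root 16: left subtree has 0 nodes { }, right has 1 {14}.

30 38 24 29 34 26 19 17 16 14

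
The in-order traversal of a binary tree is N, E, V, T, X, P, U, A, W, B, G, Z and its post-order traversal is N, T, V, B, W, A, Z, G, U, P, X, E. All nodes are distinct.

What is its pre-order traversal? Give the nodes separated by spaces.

The last element of post-order is the root; it splits in-order into left and right subtrees.
Root E: left subtree has 1 node {N}, right has 10 {V, T, X, P, U, A, W, B, G, Z}.
  Root X: left subtree has 2 nodes {V, T}, right has 7 {P, U, A, W, B, G, Z}.
    Root V: left subtree has 0 nodes { }, right has 1 {T}.
    Root P: left subtree has 0 nodes { }, right has 6 {U, A, W, B, G, Z}.
      Root U: left subtree has 0 nodes { }, right has 5 {A, W, B, G, Z}.
        Root G: left subtree has 3 nodes {A, W, B}, right has 1 {Z}.
          Root A: left subtree has 0 nodes { }, right has 2 {W, B}.
            Root W: left subtree has 0 nodes { }, right has 1 {B}.

E N X V T P U G A W B Z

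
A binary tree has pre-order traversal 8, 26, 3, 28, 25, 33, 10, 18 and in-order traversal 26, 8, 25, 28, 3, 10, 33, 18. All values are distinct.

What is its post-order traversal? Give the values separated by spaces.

26 25 28 10 18 33 3 8

The first element of pre-order is the root; it splits in-order into left and right subtrees.
Root 8: left subtree has 1 node {26}, right has 6 {25, 28, 3, 10, 33, 18}.
  Root 3: left subtree has 2 nodes {25, 28}, right has 3 {10, 33, 18}.
    Root 28: left subtree has 1 node {25}, right has 0 { }.
    Root 33: left subtree has 1 node {10}, right has 1 {18}.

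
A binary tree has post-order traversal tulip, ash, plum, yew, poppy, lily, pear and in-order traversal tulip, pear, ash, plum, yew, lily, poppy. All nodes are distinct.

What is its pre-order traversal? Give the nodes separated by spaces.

pear tulip lily yew plum ash poppy

The last element of post-order is the root; it splits in-order into left and right subtrees.
Root pear: left subtree has 1 node {tulip}, right has 5 {ash, plum, yew, lily, poppy}.
  Root lily: left subtree has 3 nodes {ash, plum, yew}, right has 1 {poppy}.
    Root yew: left subtree has 2 nodes {ash, plum}, right has 0 { }.
      Root plum: left subtree has 1 node {ash}, right has 0 { }.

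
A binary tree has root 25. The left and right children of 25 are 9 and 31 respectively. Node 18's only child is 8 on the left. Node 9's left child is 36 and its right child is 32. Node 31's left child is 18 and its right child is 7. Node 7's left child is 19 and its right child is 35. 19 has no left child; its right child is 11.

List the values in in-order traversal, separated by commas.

In-order visits the left subtree, then the node, then the right subtree.
At 25: go left to 9.
  At 9: go left to 36.
    36 is a leaf — visit 36.
  Visit 9.
  At 9: go right to 32.
    32 is a leaf — visit 32.
Visit 25.
At 25: go right to 31.
  At 31: go left to 18.
    At 18: go left to 8.
      8 is a leaf — visit 8.
    Visit 18.
    At 18: no right child.
  Visit 31.
  At 31: go right to 7.
    At 7: go left to 19.
      At 19: no left child.
      Visit 19.
      At 19: go right to 11.
        11 is a leaf — visit 11.
    Visit 7.
    At 7: go right to 35.
      35 is a leaf — visit 35.

36, 9, 32, 25, 8, 18, 31, 19, 11, 7, 35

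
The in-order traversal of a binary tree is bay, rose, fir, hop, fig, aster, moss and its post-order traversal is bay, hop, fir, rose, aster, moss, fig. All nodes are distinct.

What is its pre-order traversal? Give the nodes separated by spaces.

The last element of post-order is the root; it splits in-order into left and right subtrees.
Root fig: left subtree has 4 nodes {bay, rose, fir, hop}, right has 2 {aster, moss}.
  Root rose: left subtree has 1 node {bay}, right has 2 {fir, hop}.
    Root fir: left subtree has 0 nodes { }, right has 1 {hop}.
  Root moss: left subtree has 1 node {aster}, right has 0 { }.

fig rose bay fir hop moss aster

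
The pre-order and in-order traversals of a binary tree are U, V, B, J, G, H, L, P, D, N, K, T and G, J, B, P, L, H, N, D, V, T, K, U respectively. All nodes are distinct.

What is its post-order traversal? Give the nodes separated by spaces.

The first element of pre-order is the root; it splits in-order into left and right subtrees.
Root U: left subtree has 11 nodes {G, J, B, P, L, H, N, D, V, T, K}, right has 0 { }.
  Root V: left subtree has 8 nodes {G, J, B, P, L, H, N, D}, right has 2 {T, K}.
    Root B: left subtree has 2 nodes {G, J}, right has 5 {P, L, H, N, D}.
      Root J: left subtree has 1 node {G}, right has 0 { }.
      Root H: left subtree has 2 nodes {P, L}, right has 2 {N, D}.
        Root L: left subtree has 1 node {P}, right has 0 { }.
        Root D: left subtree has 1 node {N}, right has 0 { }.
    Root K: left subtree has 1 node {T}, right has 0 { }.

G J P L N D H B T K V U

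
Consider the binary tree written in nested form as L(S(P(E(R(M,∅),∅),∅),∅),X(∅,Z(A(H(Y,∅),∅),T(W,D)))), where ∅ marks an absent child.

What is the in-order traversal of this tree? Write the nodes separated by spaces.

M R E P S L X Y H A Z W T D

In-order visits the left subtree, then the node, then the right subtree.
At L: go left to S.
  At S: go left to P.
    At P: go left to E.
      At E: go left to R.
        At R: go left to M.
          M is a leaf — visit M.
        Visit R.
        At R: no right child.
      Visit E.
      At E: no right child.
    Visit P.
    At P: no right child.
  Visit S.
  At S: no right child.
Visit L.
At L: go right to X.
  At X: no left child.
  Visit X.
  At X: go right to Z.
    At Z: go left to A.
      At A: go left to H.
        At H: go left to Y.
          Y is a leaf — visit Y.
        Visit H.
        At H: no right child.
      Visit A.
      At A: no right child.
    Visit Z.
    At Z: go right to T.
      At T: go left to W.
        W is a leaf — visit W.
      Visit T.
      At T: go right to D.
        D is a leaf — visit D.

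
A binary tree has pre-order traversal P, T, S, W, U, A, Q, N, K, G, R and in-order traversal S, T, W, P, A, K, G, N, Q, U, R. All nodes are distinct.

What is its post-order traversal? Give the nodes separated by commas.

The first element of pre-order is the root; it splits in-order into left and right subtrees.
Root P: left subtree has 3 nodes {S, T, W}, right has 7 {A, K, G, N, Q, U, R}.
  Root T: left subtree has 1 node {S}, right has 1 {W}.
  Root U: left subtree has 5 nodes {A, K, G, N, Q}, right has 1 {R}.
    Root A: left subtree has 0 nodes { }, right has 4 {K, G, N, Q}.
      Root Q: left subtree has 3 nodes {K, G, N}, right has 0 { }.
        Root N: left subtree has 2 nodes {K, G}, right has 0 { }.
          Root K: left subtree has 0 nodes { }, right has 1 {G}.

S, W, T, G, K, N, Q, A, R, U, P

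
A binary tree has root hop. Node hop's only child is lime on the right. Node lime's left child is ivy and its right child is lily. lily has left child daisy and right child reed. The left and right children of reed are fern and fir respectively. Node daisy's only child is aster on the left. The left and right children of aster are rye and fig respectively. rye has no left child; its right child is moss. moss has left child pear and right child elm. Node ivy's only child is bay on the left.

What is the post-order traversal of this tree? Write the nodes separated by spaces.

bay ivy pear elm moss rye fig aster daisy fern fir reed lily lime hop

Post-order visits the left subtree, then the right subtree, then the node.
At hop: no left child.
At hop: go right to lime.
  At lime: go left to ivy.
    At ivy: go left to bay.
      bay is a leaf — visit bay.
    At ivy: no right child.
    Visit ivy.
  At lime: go right to lily.
    At lily: go left to daisy.
      At daisy: go left to aster.
        At aster: go left to rye.
          At rye: no left child.
          At rye: go right to moss.
            At moss: go left to pear.
              pear is a leaf — visit pear.
            At moss: go right to elm.
              elm is a leaf — visit elm.
            Visit moss.
          Visit rye.
        At aster: go right to fig.
          fig is a leaf — visit fig.
        Visit aster.
      At daisy: no right child.
      Visit daisy.
    At lily: go right to reed.
      At reed: go left to fern.
        fern is a leaf — visit fern.
      At reed: go right to fir.
        fir is a leaf — visit fir.
      Visit reed.
    Visit lily.
  Visit lime.
Visit hop.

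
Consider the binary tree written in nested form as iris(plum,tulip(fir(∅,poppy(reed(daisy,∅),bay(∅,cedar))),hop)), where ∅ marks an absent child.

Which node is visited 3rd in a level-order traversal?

tulip

Level-order visits nodes level by level from the root, left to right within each level.
Level 0: iris
Level 1: plum, tulip
Level 2: fir, hop
Level 3: poppy
Level 4: reed, bay
Level 5: daisy, cedar
Full level-order sequence: iris, plum, tulip, fir, hop, poppy, reed, bay, daisy, cedar.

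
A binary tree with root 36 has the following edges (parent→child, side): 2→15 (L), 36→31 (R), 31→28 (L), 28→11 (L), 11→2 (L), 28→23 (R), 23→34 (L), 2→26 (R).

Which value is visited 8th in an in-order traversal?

In-order visits the left subtree, then the node, then the right subtree.
At 36: no left child.
Visit 36.
At 36: go right to 31.
  At 31: go left to 28.
    At 28: go left to 11.
      At 11: go left to 2.
        At 2: go left to 15.
          15 is a leaf — visit 15.
        Visit 2.
        At 2: go right to 26.
          26 is a leaf — visit 26.
      Visit 11.
      At 11: no right child.
    Visit 28.
    At 28: go right to 23.
      At 23: go left to 34.
        34 is a leaf — visit 34.
      Visit 23.
      At 23: no right child.
  Visit 31.
  At 31: no right child.
Full in-order sequence: 36, 15, 2, 26, 11, 28, 34, 23, 31.

23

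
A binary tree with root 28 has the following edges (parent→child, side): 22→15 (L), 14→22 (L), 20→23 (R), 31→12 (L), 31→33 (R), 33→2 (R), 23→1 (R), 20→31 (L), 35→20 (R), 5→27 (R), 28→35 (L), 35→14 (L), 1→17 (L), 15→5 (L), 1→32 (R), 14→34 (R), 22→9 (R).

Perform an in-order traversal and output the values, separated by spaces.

In-order visits the left subtree, then the node, then the right subtree.
At 28: go left to 35.
  At 35: go left to 14.
    At 14: go left to 22.
      At 22: go left to 15.
        At 15: go left to 5.
          At 5: no left child.
          Visit 5.
          At 5: go right to 27.
            27 is a leaf — visit 27.
        Visit 15.
        At 15: no right child.
      Visit 22.
      At 22: go right to 9.
        9 is a leaf — visit 9.
    Visit 14.
    At 14: go right to 34.
      34 is a leaf — visit 34.
  Visit 35.
  At 35: go right to 20.
    At 20: go left to 31.
      At 31: go left to 12.
        12 is a leaf — visit 12.
      Visit 31.
      At 31: go right to 33.
        At 33: no left child.
        Visit 33.
        At 33: go right to 2.
          2 is a leaf — visit 2.
    Visit 20.
    At 20: go right to 23.
      At 23: no left child.
      Visit 23.
      At 23: go right to 1.
        At 1: go left to 17.
          17 is a leaf — visit 17.
        Visit 1.
        At 1: go right to 32.
          32 is a leaf — visit 32.
Visit 28.
At 28: no right child.

5 27 15 22 9 14 34 35 12 31 33 2 20 23 17 1 32 28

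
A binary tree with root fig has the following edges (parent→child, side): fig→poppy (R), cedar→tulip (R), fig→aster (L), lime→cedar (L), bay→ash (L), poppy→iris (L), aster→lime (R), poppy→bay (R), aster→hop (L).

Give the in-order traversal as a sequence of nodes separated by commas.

hop, aster, cedar, tulip, lime, fig, iris, poppy, ash, bay

In-order visits the left subtree, then the node, then the right subtree.
At fig: go left to aster.
  At aster: go left to hop.
    hop is a leaf — visit hop.
  Visit aster.
  At aster: go right to lime.
    At lime: go left to cedar.
      At cedar: no left child.
      Visit cedar.
      At cedar: go right to tulip.
        tulip is a leaf — visit tulip.
    Visit lime.
    At lime: no right child.
Visit fig.
At fig: go right to poppy.
  At poppy: go left to iris.
    iris is a leaf — visit iris.
  Visit poppy.
  At poppy: go right to bay.
    At bay: go left to ash.
      ash is a leaf — visit ash.
    Visit bay.
    At bay: no right child.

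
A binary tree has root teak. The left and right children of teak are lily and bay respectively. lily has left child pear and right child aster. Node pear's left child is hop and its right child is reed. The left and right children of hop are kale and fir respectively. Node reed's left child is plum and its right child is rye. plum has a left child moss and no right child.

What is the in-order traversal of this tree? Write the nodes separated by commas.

kale, hop, fir, pear, moss, plum, reed, rye, lily, aster, teak, bay

In-order visits the left subtree, then the node, then the right subtree.
At teak: go left to lily.
  At lily: go left to pear.
    At pear: go left to hop.
      At hop: go left to kale.
        kale is a leaf — visit kale.
      Visit hop.
      At hop: go right to fir.
        fir is a leaf — visit fir.
    Visit pear.
    At pear: go right to reed.
      At reed: go left to plum.
        At plum: go left to moss.
          moss is a leaf — visit moss.
        Visit plum.
        At plum: no right child.
      Visit reed.
      At reed: go right to rye.
        rye is a leaf — visit rye.
  Visit lily.
  At lily: go right to aster.
    aster is a leaf — visit aster.
Visit teak.
At teak: go right to bay.
  bay is a leaf — visit bay.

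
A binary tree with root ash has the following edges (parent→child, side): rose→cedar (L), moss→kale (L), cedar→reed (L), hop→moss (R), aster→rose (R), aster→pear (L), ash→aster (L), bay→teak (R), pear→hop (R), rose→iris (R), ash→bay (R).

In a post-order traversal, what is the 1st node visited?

kale

Post-order visits the left subtree, then the right subtree, then the node.
At ash: go left to aster.
  At aster: go left to pear.
    At pear: no left child.
    At pear: go right to hop.
      At hop: no left child.
      At hop: go right to moss.
        At moss: go left to kale.
          kale is a leaf — visit kale.
        At moss: no right child.
        Visit moss.
      Visit hop.
    Visit pear.
  At aster: go right to rose.
    At rose: go left to cedar.
      At cedar: go left to reed.
        reed is a leaf — visit reed.
      At cedar: no right child.
      Visit cedar.
    At rose: go right to iris.
      iris is a leaf — visit iris.
    Visit rose.
  Visit aster.
At ash: go right to bay.
  At bay: no left child.
  At bay: go right to teak.
    teak is a leaf — visit teak.
  Visit bay.
Visit ash.
Full post-order sequence: kale, moss, hop, pear, reed, cedar, iris, rose, aster, teak, bay, ash.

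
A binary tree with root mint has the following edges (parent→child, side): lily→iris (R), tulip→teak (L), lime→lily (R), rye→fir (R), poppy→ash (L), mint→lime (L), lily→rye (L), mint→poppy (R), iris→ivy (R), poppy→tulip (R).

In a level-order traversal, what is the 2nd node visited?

lime

Level-order visits nodes level by level from the root, left to right within each level.
Level 0: mint
Level 1: lime, poppy
Level 2: lily, ash, tulip
Level 3: rye, iris, teak
Level 4: fir, ivy
Full level-order sequence: mint, lime, poppy, lily, ash, tulip, rye, iris, teak, fir, ivy.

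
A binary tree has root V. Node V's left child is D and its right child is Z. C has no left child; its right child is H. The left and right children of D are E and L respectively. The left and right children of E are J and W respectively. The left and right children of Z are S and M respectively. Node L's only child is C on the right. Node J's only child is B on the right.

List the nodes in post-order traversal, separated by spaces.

Post-order visits the left subtree, then the right subtree, then the node.
At V: go left to D.
  At D: go left to E.
    At E: go left to J.
      At J: no left child.
      At J: go right to B.
        B is a leaf — visit B.
      Visit J.
    At E: go right to W.
      W is a leaf — visit W.
    Visit E.
  At D: go right to L.
    At L: no left child.
    At L: go right to C.
      At C: no left child.
      At C: go right to H.
        H is a leaf — visit H.
      Visit C.
    Visit L.
  Visit D.
At V: go right to Z.
  At Z: go left to S.
    S is a leaf — visit S.
  At Z: go right to M.
    M is a leaf — visit M.
  Visit Z.
Visit V.

B J W E H C L D S M Z V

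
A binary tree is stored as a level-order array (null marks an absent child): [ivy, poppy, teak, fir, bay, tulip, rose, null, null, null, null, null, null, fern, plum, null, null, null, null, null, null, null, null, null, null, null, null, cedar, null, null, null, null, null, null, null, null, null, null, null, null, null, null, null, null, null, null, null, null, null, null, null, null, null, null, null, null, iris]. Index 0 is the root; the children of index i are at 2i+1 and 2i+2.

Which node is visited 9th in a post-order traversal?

rose

Post-order visits the left subtree, then the right subtree, then the node.
At ivy: go left to poppy.
  At poppy: go left to fir.
    fir is a leaf — visit fir.
  At poppy: go right to bay.
    bay is a leaf — visit bay.
  Visit poppy.
At ivy: go right to teak.
  At teak: go left to tulip.
    tulip is a leaf — visit tulip.
  At teak: go right to rose.
    At rose: go left to fern.
      At fern: go left to cedar.
        At cedar: no left child.
        At cedar: go right to iris.
          iris is a leaf — visit iris.
        Visit cedar.
      At fern: no right child.
      Visit fern.
    At rose: go right to plum.
      plum is a leaf — visit plum.
    Visit rose.
  Visit teak.
Visit ivy.
Full post-order sequence: fir, bay, poppy, tulip, iris, cedar, fern, plum, rose, teak, ivy.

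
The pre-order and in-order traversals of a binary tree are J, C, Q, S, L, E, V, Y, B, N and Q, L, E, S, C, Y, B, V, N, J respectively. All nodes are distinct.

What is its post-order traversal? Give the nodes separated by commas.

E, L, S, Q, B, Y, N, V, C, J

The first element of pre-order is the root; it splits in-order into left and right subtrees.
Root J: left subtree has 9 nodes {Q, L, E, S, C, Y, B, V, N}, right has 0 { }.
  Root C: left subtree has 4 nodes {Q, L, E, S}, right has 4 {Y, B, V, N}.
    Root Q: left subtree has 0 nodes { }, right has 3 {L, E, S}.
      Root S: left subtree has 2 nodes {L, E}, right has 0 { }.
        Root L: left subtree has 0 nodes { }, right has 1 {E}.
    Root V: left subtree has 2 nodes {Y, B}, right has 1 {N}.
      Root Y: left subtree has 0 nodes { }, right has 1 {B}.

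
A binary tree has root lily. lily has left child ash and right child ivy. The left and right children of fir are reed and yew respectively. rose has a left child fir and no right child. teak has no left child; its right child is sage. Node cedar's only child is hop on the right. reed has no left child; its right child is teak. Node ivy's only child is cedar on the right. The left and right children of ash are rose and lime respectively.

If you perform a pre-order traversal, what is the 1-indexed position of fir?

4

Pre-order visits the node, then its left subtree, then its right subtree.
Visit lily.
At lily: go left to ash.
  Visit ash.
  At ash: go left to rose.
    Visit rose.
    At rose: go left to fir.
      Visit fir.
      At fir: go left to reed.
        Visit reed.
        At reed: no left child.
        At reed: go right to teak.
          Visit teak.
          At teak: no left child.
          At teak: go right to sage.
            sage is a leaf — visit sage.
      At fir: go right to yew.
        yew is a leaf — visit yew.
    At rose: no right child.
  At ash: go right to lime.
    lime is a leaf — visit lime.
At lily: go right to ivy.
  Visit ivy.
  At ivy: no left child.
  At ivy: go right to cedar.
    Visit cedar.
    At cedar: no left child.
    At cedar: go right to hop.
      hop is a leaf — visit hop.
Full pre-order sequence: lily, ash, rose, fir, reed, teak, sage, yew, lime, ivy, cedar, hop.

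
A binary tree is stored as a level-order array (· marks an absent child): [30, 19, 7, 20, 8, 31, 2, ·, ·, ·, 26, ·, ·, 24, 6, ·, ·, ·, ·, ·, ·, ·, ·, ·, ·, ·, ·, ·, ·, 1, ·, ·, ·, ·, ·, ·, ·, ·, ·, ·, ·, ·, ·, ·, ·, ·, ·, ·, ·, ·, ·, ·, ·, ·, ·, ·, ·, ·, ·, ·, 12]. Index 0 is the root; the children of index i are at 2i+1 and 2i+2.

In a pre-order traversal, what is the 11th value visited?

1

Pre-order visits the node, then its left subtree, then its right subtree.
Visit 30.
At 30: go left to 19.
  Visit 19.
  At 19: go left to 20.
    20 is a leaf — visit 20.
  At 19: go right to 8.
    Visit 8.
    At 8: no left child.
    At 8: go right to 26.
      26 is a leaf — visit 26.
At 30: go right to 7.
  Visit 7.
  At 7: go left to 31.
    31 is a leaf — visit 31.
  At 7: go right to 2.
    Visit 2.
    At 2: go left to 24.
      24 is a leaf — visit 24.
    At 2: go right to 6.
      Visit 6.
      At 6: go left to 1.
        Visit 1.
        At 1: no left child.
        At 1: go right to 12.
          12 is a leaf — visit 12.
      At 6: no right child.
Full pre-order sequence: 30, 19, 20, 8, 26, 7, 31, 2, 24, 6, 1, 12.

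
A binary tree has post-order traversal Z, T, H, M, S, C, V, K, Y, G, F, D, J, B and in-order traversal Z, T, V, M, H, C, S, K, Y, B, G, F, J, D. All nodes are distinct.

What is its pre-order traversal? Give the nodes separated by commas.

B, Y, K, V, T, Z, C, M, H, S, J, F, G, D

The last element of post-order is the root; it splits in-order into left and right subtrees.
Root B: left subtree has 9 nodes {Z, T, V, M, H, C, S, K, Y}, right has 4 {G, F, J, D}.
  Root Y: left subtree has 8 nodes {Z, T, V, M, H, C, S, K}, right has 0 { }.
    Root K: left subtree has 7 nodes {Z, T, V, M, H, C, S}, right has 0 { }.
      Root V: left subtree has 2 nodes {Z, T}, right has 4 {M, H, C, S}.
        Root T: left subtree has 1 node {Z}, right has 0 { }.
        Root C: left subtree has 2 nodes {M, H}, right has 1 {S}.
          Root M: left subtree has 0 nodes { }, right has 1 {H}.
  Root J: left subtree has 2 nodes {G, F}, right has 1 {D}.
    Root F: left subtree has 1 node {G}, right has 0 { }.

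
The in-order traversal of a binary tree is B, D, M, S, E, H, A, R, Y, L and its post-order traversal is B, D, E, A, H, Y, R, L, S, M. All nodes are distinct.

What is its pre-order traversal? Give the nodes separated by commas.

The last element of post-order is the root; it splits in-order into left and right subtrees.
Root M: left subtree has 2 nodes {B, D}, right has 7 {S, E, H, A, R, Y, L}.
  Root D: left subtree has 1 node {B}, right has 0 { }.
  Root S: left subtree has 0 nodes { }, right has 6 {E, H, A, R, Y, L}.
    Root L: left subtree has 5 nodes {E, H, A, R, Y}, right has 0 { }.
      Root R: left subtree has 3 nodes {E, H, A}, right has 1 {Y}.
        Root H: left subtree has 1 node {E}, right has 1 {A}.

M, D, B, S, L, R, H, E, A, Y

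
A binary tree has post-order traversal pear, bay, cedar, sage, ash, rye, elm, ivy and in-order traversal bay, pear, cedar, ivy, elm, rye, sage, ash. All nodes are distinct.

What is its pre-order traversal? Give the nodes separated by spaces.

ivy cedar bay pear elm rye ash sage

The last element of post-order is the root; it splits in-order into left and right subtrees.
Root ivy: left subtree has 3 nodes {bay, pear, cedar}, right has 4 {elm, rye, sage, ash}.
  Root cedar: left subtree has 2 nodes {bay, pear}, right has 0 { }.
    Root bay: left subtree has 0 nodes { }, right has 1 {pear}.
  Root elm: left subtree has 0 nodes { }, right has 3 {rye, sage, ash}.
    Root rye: left subtree has 0 nodes { }, right has 2 {sage, ash}.
      Root ash: left subtree has 1 node {sage}, right has 0 { }.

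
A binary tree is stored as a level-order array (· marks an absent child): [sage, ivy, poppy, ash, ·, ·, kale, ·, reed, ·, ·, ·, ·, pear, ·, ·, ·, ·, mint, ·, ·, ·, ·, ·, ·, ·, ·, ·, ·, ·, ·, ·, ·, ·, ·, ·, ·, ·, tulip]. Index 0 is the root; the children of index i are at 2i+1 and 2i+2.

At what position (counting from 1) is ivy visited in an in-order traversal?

5

In-order visits the left subtree, then the node, then the right subtree.
At sage: go left to ivy.
  At ivy: go left to ash.
    At ash: no left child.
    Visit ash.
    At ash: go right to reed.
      At reed: no left child.
      Visit reed.
      At reed: go right to mint.
        At mint: no left child.
        Visit mint.
        At mint: go right to tulip.
          tulip is a leaf — visit tulip.
  Visit ivy.
  At ivy: no right child.
Visit sage.
At sage: go right to poppy.
  At poppy: no left child.
  Visit poppy.
  At poppy: go right to kale.
    At kale: go left to pear.
      pear is a leaf — visit pear.
    Visit kale.
    At kale: no right child.
Full in-order sequence: ash, reed, mint, tulip, ivy, sage, poppy, pear, kale.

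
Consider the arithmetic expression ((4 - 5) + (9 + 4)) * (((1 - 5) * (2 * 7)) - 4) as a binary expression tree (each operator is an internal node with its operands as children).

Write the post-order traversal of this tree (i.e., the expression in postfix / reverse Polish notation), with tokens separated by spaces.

4 5 - 9 4 + + 1 5 - 2 7 * * 4 - *

Post-order on an expression tree gives postfix notation: for each operator, emit left operand, right operand, then the operator.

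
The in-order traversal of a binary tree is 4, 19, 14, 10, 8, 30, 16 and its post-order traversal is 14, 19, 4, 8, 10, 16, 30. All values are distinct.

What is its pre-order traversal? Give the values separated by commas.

30, 10, 4, 19, 14, 8, 16

The last element of post-order is the root; it splits in-order into left and right subtrees.
Root 30: left subtree has 5 nodes {4, 19, 14, 10, 8}, right has 1 {16}.
  Root 10: left subtree has 3 nodes {4, 19, 14}, right has 1 {8}.
    Root 4: left subtree has 0 nodes { }, right has 2 {19, 14}.
      Root 19: left subtree has 0 nodes { }, right has 1 {14}.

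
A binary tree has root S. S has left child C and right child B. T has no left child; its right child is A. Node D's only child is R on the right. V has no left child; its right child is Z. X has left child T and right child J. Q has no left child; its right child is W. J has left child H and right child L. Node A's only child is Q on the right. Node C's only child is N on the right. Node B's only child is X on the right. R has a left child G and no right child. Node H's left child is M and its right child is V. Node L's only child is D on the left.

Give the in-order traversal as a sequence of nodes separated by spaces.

In-order visits the left subtree, then the node, then the right subtree.
At S: go left to C.
  At C: no left child.
  Visit C.
  At C: go right to N.
    N is a leaf — visit N.
Visit S.
At S: go right to B.
  At B: no left child.
  Visit B.
  At B: go right to X.
    At X: go left to T.
      At T: no left child.
      Visit T.
      At T: go right to A.
        At A: no left child.
        Visit A.
        At A: go right to Q.
          At Q: no left child.
          Visit Q.
          At Q: go right to W.
            W is a leaf — visit W.
    Visit X.
    At X: go right to J.
      At J: go left to H.
        At H: go left to M.
          M is a leaf — visit M.
        Visit H.
        At H: go right to V.
          At V: no left child.
          Visit V.
          At V: go right to Z.
            Z is a leaf — visit Z.
      Visit J.
      At J: go right to L.
        At L: go left to D.
          At D: no left child.
          Visit D.
          At D: go right to R.
            At R: go left to G.
              G is a leaf — visit G.
            Visit R.
            At R: no right child.
        Visit L.
        At L: no right child.

C N S B T A Q W X M H V Z J D G R L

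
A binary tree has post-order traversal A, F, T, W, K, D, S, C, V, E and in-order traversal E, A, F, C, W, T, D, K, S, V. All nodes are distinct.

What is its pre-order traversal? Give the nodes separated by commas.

E, V, C, F, A, S, D, W, T, K

The last element of post-order is the root; it splits in-order into left and right subtrees.
Root E: left subtree has 0 nodes { }, right has 9 {A, F, C, W, T, D, K, S, V}.
  Root V: left subtree has 8 nodes {A, F, C, W, T, D, K, S}, right has 0 { }.
    Root C: left subtree has 2 nodes {A, F}, right has 5 {W, T, D, K, S}.
      Root F: left subtree has 1 node {A}, right has 0 { }.
      Root S: left subtree has 4 nodes {W, T, D, K}, right has 0 { }.
        Root D: left subtree has 2 nodes {W, T}, right has 1 {K}.
          Root W: left subtree has 0 nodes { }, right has 1 {T}.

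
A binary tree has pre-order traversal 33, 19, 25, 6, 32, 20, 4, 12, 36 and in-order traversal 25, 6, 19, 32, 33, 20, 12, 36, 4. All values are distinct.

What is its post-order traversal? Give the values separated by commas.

6, 25, 32, 19, 36, 12, 4, 20, 33

The first element of pre-order is the root; it splits in-order into left and right subtrees.
Root 33: left subtree has 4 nodes {25, 6, 19, 32}, right has 4 {20, 12, 36, 4}.
  Root 19: left subtree has 2 nodes {25, 6}, right has 1 {32}.
    Root 25: left subtree has 0 nodes { }, right has 1 {6}.
  Root 20: left subtree has 0 nodes { }, right has 3 {12, 36, 4}.
    Root 4: left subtree has 2 nodes {12, 36}, right has 0 { }.
      Root 12: left subtree has 0 nodes { }, right has 1 {36}.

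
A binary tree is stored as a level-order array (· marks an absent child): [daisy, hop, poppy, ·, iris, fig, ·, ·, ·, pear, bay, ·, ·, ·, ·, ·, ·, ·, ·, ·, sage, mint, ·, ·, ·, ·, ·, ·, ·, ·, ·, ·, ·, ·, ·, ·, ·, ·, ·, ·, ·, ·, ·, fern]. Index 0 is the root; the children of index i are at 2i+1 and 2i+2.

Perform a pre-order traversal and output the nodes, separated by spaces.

daisy hop iris pear sage bay mint fern poppy fig

Pre-order visits the node, then its left subtree, then its right subtree.
Visit daisy.
At daisy: go left to hop.
  Visit hop.
  At hop: no left child.
  At hop: go right to iris.
    Visit iris.
    At iris: go left to pear.
      Visit pear.
      At pear: no left child.
      At pear: go right to sage.
        sage is a leaf — visit sage.
    At iris: go right to bay.
      Visit bay.
      At bay: go left to mint.
        Visit mint.
        At mint: go left to fern.
          fern is a leaf — visit fern.
        At mint: no right child.
      At bay: no right child.
At daisy: go right to poppy.
  Visit poppy.
  At poppy: go left to fig.
    fig is a leaf — visit fig.
  At poppy: no right child.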